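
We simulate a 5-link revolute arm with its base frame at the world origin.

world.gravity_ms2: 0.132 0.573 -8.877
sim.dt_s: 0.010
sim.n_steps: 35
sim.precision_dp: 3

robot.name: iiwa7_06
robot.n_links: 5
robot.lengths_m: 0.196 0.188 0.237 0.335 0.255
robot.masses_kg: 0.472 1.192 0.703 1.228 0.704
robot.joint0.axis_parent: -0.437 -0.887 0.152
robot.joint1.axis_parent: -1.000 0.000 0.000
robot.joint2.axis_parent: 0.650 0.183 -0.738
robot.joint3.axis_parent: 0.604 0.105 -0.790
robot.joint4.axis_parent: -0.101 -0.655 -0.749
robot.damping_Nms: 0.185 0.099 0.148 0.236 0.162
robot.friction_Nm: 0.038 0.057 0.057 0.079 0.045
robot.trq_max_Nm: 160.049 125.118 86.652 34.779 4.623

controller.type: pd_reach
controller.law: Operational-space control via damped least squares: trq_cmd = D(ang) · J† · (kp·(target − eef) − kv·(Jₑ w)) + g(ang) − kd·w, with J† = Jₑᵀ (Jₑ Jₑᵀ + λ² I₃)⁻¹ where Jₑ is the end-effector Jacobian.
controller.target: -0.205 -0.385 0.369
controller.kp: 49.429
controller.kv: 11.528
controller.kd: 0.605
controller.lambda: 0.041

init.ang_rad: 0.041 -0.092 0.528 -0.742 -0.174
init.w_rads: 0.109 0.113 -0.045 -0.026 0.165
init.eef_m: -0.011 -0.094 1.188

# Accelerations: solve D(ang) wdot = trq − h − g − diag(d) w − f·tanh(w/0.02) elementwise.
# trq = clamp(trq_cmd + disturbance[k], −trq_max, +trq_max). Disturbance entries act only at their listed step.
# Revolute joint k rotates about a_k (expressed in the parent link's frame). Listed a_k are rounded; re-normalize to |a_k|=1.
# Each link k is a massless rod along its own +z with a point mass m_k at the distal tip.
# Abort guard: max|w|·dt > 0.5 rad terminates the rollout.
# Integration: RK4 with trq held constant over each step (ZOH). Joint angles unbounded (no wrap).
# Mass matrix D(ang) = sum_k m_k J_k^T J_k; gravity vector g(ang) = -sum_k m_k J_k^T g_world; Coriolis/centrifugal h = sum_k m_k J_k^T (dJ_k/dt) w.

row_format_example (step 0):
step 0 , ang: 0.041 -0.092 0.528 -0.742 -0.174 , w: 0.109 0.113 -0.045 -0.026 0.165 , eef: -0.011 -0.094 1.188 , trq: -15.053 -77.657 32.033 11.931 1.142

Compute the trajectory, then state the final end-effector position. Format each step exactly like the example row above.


step 1 , ang: 0.042 -0.097 0.531 -0.760 -0.182 , w: 0.130 -1.071 0.522 -3.383 -1.803 , eef: -0.013 -0.093 1.187 , trq: -15.702 -71.431 29.152 12.839 2.196
step 2 , ang: 0.044 -0.114 0.529 -0.796 -0.205 , w: 0.135 -2.386 -0.883 -3.868 -2.782 , eef: -0.016 -0.094 1.185 , trq: -19.603 -66.445 27.751 11.906 2.520
step 3 , ang: 0.044 -0.142 0.519 -0.840 -0.233 , w: 0.063 -3.139 -1.057 -4.867 -2.889 , eef: -0.021 -0.099 1.181 , trq: -25.263 -61.168 25.424 11.331 2.247
step 4 , ang: 0.044 -0.177 0.505 -0.891 -0.263 , w: -0.065 -3.910 -1.832 -5.115 -3.067 , eef: -0.027 -0.107 1.177 , trq: -30.777 -55.329 23.323 10.282 2.015
step 5 , ang: 0.043 -0.219 0.485 -0.944 -0.293 , w: -0.274 -4.433 -2.211 -5.537 -2.994 , eef: -0.035 -0.118 1.171 , trq: -35.305 -48.443 20.706 9.344 1.621
step 6 , ang: 0.039 -0.265 0.460 -1.000 -0.323 , w: -0.552 -4.876 -2.775 -5.683 -2.932 , eef: -0.043 -0.131 1.164 , trq: -38.047 -40.724 18.034 8.240 1.248
step 7 , ang: 0.031 -0.316 0.430 -1.058 -0.351 , w: -0.896 -5.144 -3.181 -5.854 -2.746 , eef: -0.052 -0.147 1.156 , trq: -38.670 -32.304 15.133 7.172 0.816
step 8 , ang: 0.021 -0.368 0.397 -1.117 -0.377 , w: -1.289 -5.297 -3.615 -5.893 -2.543 , eef: -0.061 -0.165 1.146 , trq: -37.150 -23.629 12.254 6.070 0.404
step 9 , ang: 0.006 -0.421 0.359 -1.177 -0.401 , w: -1.713 -5.310 -3.940 -5.917 -2.278 , eef: -0.070 -0.184 1.134 , trq: -33.750 -15.058 9.403 5.033 -0.010
step 10 , ang: -0.014 -0.473 0.319 -1.236 -0.422 , w: -2.147 -5.221 -4.224 -5.869 -2.008 , eef: -0.079 -0.205 1.121 , trq: -28.928 -7.002 6.729 4.052 -0.385
step 11 , ang: -0.037 -0.524 0.276 -1.294 -0.441 , w: -2.572 -5.036 -4.408 -5.803 -1.724 , eef: -0.086 -0.227 1.107 , trq: -23.207 0.262 4.258 3.181 -0.726
step 12 , ang: -0.065 -0.573 0.231 -1.352 -0.457 , w: -2.969 -4.787 -4.524 -5.696 -1.460 , eef: -0.093 -0.249 1.091 , trq: -17.097 6.521 2.062 2.416 -1.013
step 13 , ang: -0.096 -0.620 0.186 -1.408 -0.470 , w: -3.324 -4.489 -4.551 -5.579 -1.217 , eef: -0.099 -0.272 1.074 , trq: -11.018 11.694 0.142 1.780 -1.247
step 14 , ang: -0.131 -0.663 0.141 -1.464 -0.481 , w: -3.630 -4.168 -4.514 -5.439 -1.013 , eef: -0.103 -0.294 1.056 , trq: -5.283 15.769 -1.485 1.261 -1.421
step 15 , ang: -0.169 -0.703 0.097 -1.517 -0.490 , w: -3.881 -3.837 -4.411 -5.294 -0.849 , eef: -0.106 -0.315 1.037 , trq: -0.091 18.819 -2.840 0.859 -1.541
step 16 , ang: -0.208 -0.740 0.053 -1.569 -0.498 , w: -4.078 -3.510 -4.267 -5.138 -0.728 , eef: -0.109 -0.336 1.018 , trq: 4.450 20.951 -3.934 0.556 -1.610
step 17 , ang: -0.250 -0.773 0.011 -1.620 -0.505 , w: -4.223 -3.195 -4.086 -4.980 -0.644 , eef: -0.110 -0.356 0.998 , trq: 8.312 22.301 -4.799 0.344 -1.636
step 18 , ang: -0.293 -0.804 -0.029 -1.668 -0.512 , w: -4.322 -2.897 -3.889 -4.816 -0.596 , eef: -0.110 -0.375 0.978 , trq: 11.511 23.008 -5.456 0.205 -1.626
step 19 , ang: -0.336 -0.831 -0.067 -1.716 -0.517 , w: -4.379 -2.620 -3.680 -4.654 -0.574 , eef: -0.110 -0.393 0.958 , trq: 14.099 23.208 -5.937 0.130 -1.590
step 20 , ang: -0.380 -0.856 -0.102 -1.761 -0.523 , w: -4.402 -2.364 -3.473 -4.491 -0.573 , eef: -0.109 -0.409 0.938 , trq: 16.144 23.021 -6.265 0.105 -1.533
step 21 , ang: -0.424 -0.879 -0.136 -1.805 -0.529 , w: -4.396 -2.128 -3.271 -4.331 -0.586 , eef: -0.108 -0.424 0.918 , trq: 17.719 22.553 -6.466 0.123 -1.464
step 22 , ang: -0.468 -0.899 -0.168 -1.847 -0.535 , w: -4.365 -1.912 -3.081 -4.173 -0.610 , eef: -0.106 -0.438 0.898 , trq: 18.895 21.888 -6.559 0.174 -1.385
step 23 , ang: -0.511 -0.917 -0.198 -1.888 -0.542 , w: -4.314 -1.714 -2.903 -4.021 -0.641 , eef: -0.104 -0.451 0.879 , trq: 19.740 21.097 -6.566 0.255 -1.300
step 24 , ang: -0.554 -0.934 -0.227 -1.927 -0.548 , w: -4.247 -1.531 -2.740 -3.873 -0.676 , eef: -0.102 -0.463 0.861 , trq: 20.313 20.233 -6.502 0.358 -1.214
step 25 , ang: -0.596 -0.948 -0.253 -1.965 -0.555 , w: -4.167 -1.363 -2.592 -3.731 -0.713 , eef: -0.099 -0.473 0.842 , trq: 20.667 19.338 -6.382 0.480 -1.127
step 26 , ang: -0.637 -0.961 -0.279 -2.001 -0.563 , w: -4.076 -1.208 -2.460 -3.594 -0.751 , eef: -0.097 -0.483 0.825 , trq: 20.846 18.444 -6.218 0.619 -1.040
step 27 , ang: -0.678 -0.972 -0.303 -2.037 -0.570 , w: -3.975 -1.064 -2.341 -3.463 -0.789 , eef: -0.095 -0.492 0.808 , trq: 20.888 17.573 -6.019 0.770 -0.955
step 28 , ang: -0.717 -0.982 -0.326 -2.070 -0.578 , w: -3.868 -0.930 -2.236 -3.337 -0.827 , eef: -0.093 -0.499 0.792 , trq: 20.824 16.741 -5.795 0.932 -0.873
step 29 , ang: -0.755 -0.991 -0.348 -2.103 -0.587 , w: -3.754 -0.805 -2.144 -3.215 -0.864 , eef: -0.092 -0.506 0.776 , trq: 20.681 15.958 -5.552 1.103 -0.792
step 30 , ang: -0.792 -0.999 -0.369 -2.134 -0.596 , w: -3.635 -0.687 -2.062 -3.098 -0.900 , eef: -0.090 -0.512 0.760 , trq: 20.480 15.230 -5.296 1.280 -0.714
step 31 , ang: -0.828 -1.005 -0.389 -2.165 -0.605 , w: -3.511 -0.577 -1.991 -2.984 -0.935 , eef: -0.089 -0.518 0.746 , trq: 20.239 14.559 -5.033 1.463 -0.639
step 32 , ang: -0.862 -1.010 -0.409 -2.194 -0.614 , w: -3.384 -0.472 -1.928 -2.874 -0.969 , eef: -0.088 -0.523 0.732 , trq: 19.973 13.946 -4.766 1.648 -0.566
step 33 , ang: -0.895 -1.015 -0.428 -2.222 -0.624 , w: -3.253 -0.373 -1.873 -2.766 -1.003 , eef: -0.087 -0.527 0.718 , trq: 19.693 13.389 -4.499 1.836 -0.496
step 34 , ang: -0.927 -1.018 -0.447 -2.249 -0.635 , w: -3.120 -0.280 -1.824 -2.661 -1.035 , eef: -0.087 -0.530 0.705 , trq: 19.409 12.883 -4.234 2.024 -0.428
step 35 , ang: -0.958 -1.020 -0.465 -2.275 -0.645 , w: -2.984 -0.190 -1.780 -2.558 -1.066 , eef: -0.087 -0.534 0.692
final eef position (m): -0.087 -0.534 0.692


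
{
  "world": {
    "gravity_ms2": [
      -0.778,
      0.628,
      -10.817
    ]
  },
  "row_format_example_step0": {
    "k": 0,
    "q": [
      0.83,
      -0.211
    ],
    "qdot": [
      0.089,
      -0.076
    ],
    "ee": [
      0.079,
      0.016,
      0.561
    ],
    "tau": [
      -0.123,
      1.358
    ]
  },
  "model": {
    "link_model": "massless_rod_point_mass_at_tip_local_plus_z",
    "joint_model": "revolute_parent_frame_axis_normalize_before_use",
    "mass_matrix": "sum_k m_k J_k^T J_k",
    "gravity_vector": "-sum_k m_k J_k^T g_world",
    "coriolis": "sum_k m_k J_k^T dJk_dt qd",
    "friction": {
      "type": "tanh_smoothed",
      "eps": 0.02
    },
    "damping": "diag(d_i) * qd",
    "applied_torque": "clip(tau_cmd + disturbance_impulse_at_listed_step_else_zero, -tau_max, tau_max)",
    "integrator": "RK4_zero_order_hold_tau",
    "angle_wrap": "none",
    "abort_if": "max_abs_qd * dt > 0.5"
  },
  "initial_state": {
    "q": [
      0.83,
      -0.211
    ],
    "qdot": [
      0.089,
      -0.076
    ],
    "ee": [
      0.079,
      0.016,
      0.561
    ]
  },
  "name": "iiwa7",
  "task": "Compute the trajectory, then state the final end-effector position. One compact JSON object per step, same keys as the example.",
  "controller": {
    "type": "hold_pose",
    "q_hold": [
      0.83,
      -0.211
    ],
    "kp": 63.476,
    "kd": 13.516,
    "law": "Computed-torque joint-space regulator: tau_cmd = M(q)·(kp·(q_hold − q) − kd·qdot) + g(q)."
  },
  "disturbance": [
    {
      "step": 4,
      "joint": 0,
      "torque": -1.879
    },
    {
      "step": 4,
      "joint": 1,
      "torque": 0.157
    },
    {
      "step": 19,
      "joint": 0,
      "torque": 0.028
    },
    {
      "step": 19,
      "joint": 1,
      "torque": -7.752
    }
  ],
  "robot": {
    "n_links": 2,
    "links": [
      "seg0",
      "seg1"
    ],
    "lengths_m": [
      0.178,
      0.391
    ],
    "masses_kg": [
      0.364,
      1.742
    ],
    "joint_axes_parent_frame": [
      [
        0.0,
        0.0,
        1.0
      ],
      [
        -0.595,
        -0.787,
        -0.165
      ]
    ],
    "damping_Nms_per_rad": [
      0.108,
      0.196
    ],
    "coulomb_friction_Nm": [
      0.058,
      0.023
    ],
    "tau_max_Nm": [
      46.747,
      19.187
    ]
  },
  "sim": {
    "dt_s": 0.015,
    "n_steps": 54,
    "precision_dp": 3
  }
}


{"k":1,"q":[0.831,-0.212],"qdot":[0.01,-0.059],"ee":[0.08,0.016,0.56],"tau":[-0.112,1.322]}
{"k":2,"q":[0.831,-0.213],"qdot":[0.004,-0.044],"ee":[0.08,0.016,0.56],"tau":[-0.111,1.289]}
{"k":3,"q":[0.83,-0.213],"qdot":[0.005,-0.032],"ee":[0.08,0.016,0.56],"tau":[-0.111,1.259]}
{"k":4,"q":[0.83,-0.214],"qdot":[0.004,-0.022],"ee":[0.08,0.016,0.56],"tau":[-1.99,1.39]}
{"k":5,"q":[0.814,-0.214],"qdot":[-2.193,-0.018],"ee":[0.081,0.015,0.56],"tau":[0.25,1.188]}
{"k":6,"q":[0.787,-0.214],"qdot":[-1.408,-0.019],"ee":[0.081,0.013,0.56],"tau":[0.149,1.192]}
{"k":7,"q":[0.77,-0.215],"qdot":[-0.851,-0.014],"ee":[0.081,0.011,0.56],"tau":[0.075,1.178]}
{"k":8,"q":[0.76,-0.215],"qdot":[-0.458,-0.007],"ee":[0.081,0.011,0.56],"tau":[0.021,1.16]}
{"k":9,"q":[0.755,-0.215],"qdot":[-0.181,-0.002],"ee":[0.082,0.01,0.56],"tau":[-0.019,1.143]}
{"k":10,"q":[0.754,-0.215],"qdot":[-0.007,0.002],"ee":[0.082,0.01,0.56],"tau":[-0.045,1.13]}
{"k":11,"q":[0.754,-0.215],"qdot":[0.041,0.005],"ee":[0.082,0.01,0.56],"tau":[-0.053,1.12]}
{"k":12,"q":[0.755,-0.215],"qdot":[0.031,0.007],"ee":[0.082,0.01,0.56],"tau":[-0.052,1.111]}
{"k":13,"q":[0.755,-0.215],"qdot":[0.026,0.008],"ee":[0.081,0.01,0.56],"tau":[-0.052,1.105]}
{"k":14,"q":[0.756,-0.214],"qdot":[0.025,0.009],"ee":[0.081,0.01,0.56],"tau":[-0.052,1.099]}
{"k":15,"q":[0.756,-0.214],"qdot":[0.025,0.01],"ee":[0.081,0.01,0.56],"tau":[-0.052,1.094]}
{"k":16,"q":[0.757,-0.214],"qdot":[0.024,0.01],"ee":[0.081,0.01,0.56],"tau":[-0.052,1.09]}
{"k":17,"q":[0.757,-0.214],"qdot":[0.024,0.01],"ee":[0.081,0.01,0.56],"tau":[-0.053,1.086]}
{"k":18,"q":[0.757,-0.214],"qdot":[0.024,0.01],"ee":[0.081,0.01,0.56],"tau":[-0.053,1.083]}
{"k":19,"q":[0.758,-0.214],"qdot":[0.023,0.01],"ee":[0.081,0.01,0.56],"tau":[-0.025,-6.671]}
{"k":20,"q":[0.758,-0.217],"qdot":[0.022,-0.436],"ee":[0.082,0.011,0.56],"tau":[-0.059,2.717]}
{"k":21,"q":[0.758,-0.223],"qdot":[0.024,-0.338],"ee":[0.084,0.011,0.56],"tau":[-0.059,2.51]}
{"k":22,"q":[0.759,-0.227],"qdot":[0.026,-0.255],"ee":[0.086,0.011,0.559],"tau":[-0.059,2.324]}
{"k":23,"q":[0.759,-0.23],"qdot":[0.028,-0.185],"ee":[0.087,0.011,0.559],"tau":[-0.06,2.157]}
{"k":24,"q":[0.759,-0.233],"qdot":[0.029,-0.127],"ee":[0.088,0.012,0.559],"tau":[-0.06,2.008]}
{"k":25,"q":[0.76,-0.234],"qdot":[0.03,-0.078],"ee":[0.089,0.012,0.559],"tau":[-0.06,1.876]}
{"k":26,"q":[0.76,-0.235],"qdot":[0.031,-0.039],"ee":[0.089,0.012,0.559],"tau":[-0.06,1.758]}
{"k":27,"q":[0.761,-0.236],"qdot":[0.031,-0.007],"ee":[0.089,0.012,0.559],"tau":[-0.06,1.655]}
{"k":28,"q":[0.761,-0.235],"qdot":[0.031,0.017],"ee":[0.089,0.012,0.559],"tau":[-0.06,1.569]}
{"k":29,"q":[0.762,-0.235],"qdot":[0.03,0.035],"ee":[0.089,0.012,0.559],"tau":[-0.06,1.497]}
{"k":30,"q":[0.762,-0.234],"qdot":[0.03,0.049],"ee":[0.089,0.012,0.559],"tau":[-0.06,1.434]}
{"k":31,"q":[0.763,-0.234],"qdot":[0.029,0.059],"ee":[0.088,0.012,0.559],"tau":[-0.06,1.379]}
{"k":32,"q":[0.763,-0.233],"qdot":[0.028,0.067],"ee":[0.088,0.012,0.559],"tau":[-0.06,1.331]}
{"k":33,"q":[0.763,-0.232],"qdot":[0.027,0.072],"ee":[0.088,0.012,0.559],"tau":[-0.06,1.289]}
{"k":34,"q":[0.764,-0.231],"qdot":[0.026,0.075],"ee":[0.087,0.012,0.559],"tau":[-0.06,1.254]}
{"k":35,"q":[0.764,-0.229],"qdot":[0.025,0.076],"ee":[0.087,0.012,0.559],"tau":[-0.06,1.223]}
{"k":36,"q":[0.765,-0.228],"qdot":[0.024,0.076],"ee":[0.086,0.012,0.559],"tau":[-0.06,1.196]}
{"k":37,"q":[0.765,-0.227],"qdot":[0.024,0.075],"ee":[0.086,0.012,0.559],"tau":[-0.06,1.174]}
{"k":38,"q":[0.765,-0.226],"qdot":[0.023,0.073],"ee":[0.086,0.012,0.559],"tau":[-0.06,1.155]}
{"k":39,"q":[0.766,-0.225],"qdot":[0.022,0.07],"ee":[0.085,0.012,0.559],"tau":[-0.06,1.139]}
{"k":40,"q":[0.766,-0.224],"qdot":[0.022,0.067],"ee":[0.085,0.012,0.56],"tau":[-0.06,1.126]}
{"k":41,"q":[0.766,-0.223],"qdot":[0.021,0.064],"ee":[0.084,0.012,0.56],"tau":[-0.061,1.115]}
{"k":42,"q":[0.767,-0.222],"qdot":[0.021,0.06],"ee":[0.084,0.012,0.56],"tau":[-0.061,1.106]}
{"k":43,"q":[0.767,-0.221],"qdot":[0.02,0.056],"ee":[0.084,0.012,0.56],"tau":[-0.061,1.098]}
{"k":44,"q":[0.767,-0.22],"qdot":[0.02,0.053],"ee":[0.083,0.012,0.56],"tau":[-0.061,1.092]}
{"k":45,"q":[0.768,-0.22],"qdot":[0.02,0.049],"ee":[0.083,0.012,0.56],"tau":[-0.061,1.088]}
{"k":46,"q":[0.768,-0.219],"qdot":[0.019,0.045],"ee":[0.083,0.012,0.56],"tau":[-0.061,1.084]}
{"k":47,"q":[0.768,-0.218],"qdot":[0.019,0.042],"ee":[0.083,0.012,0.56],"tau":[-0.061,1.081]}
{"k":48,"q":[0.768,-0.218],"qdot":[0.019,0.038],"ee":[0.082,0.012,0.56],"tau":[-0.062,1.079]}
{"k":49,"q":[0.769,-0.217],"qdot":[0.018,0.035],"ee":[0.082,0.012,0.56],"tau":[-0.062,1.078]}
{"k":50,"q":[0.769,-0.217],"qdot":[0.018,0.032],"ee":[0.082,0.012,0.56],"tau":[-0.062,1.077]}
{"k":51,"q":[0.769,-0.216],"qdot":[0.018,0.029],"ee":[0.082,0.012,0.56],"tau":[-0.062,1.076]}
{"k":52,"q":[0.77,-0.216],"qdot":[0.018,0.026],"ee":[0.082,0.012,0.56],"tau":[-0.062,1.075]}
{"k":53,"q":[0.77,-0.215],"qdot":[0.017,0.024],"ee":[0.082,0.012,0.56],"tau":[-0.062,1.075]}
{"k":54,"q":[0.77,-0.215],"qdot":[0.017,0.022],"ee":[0.081,0.012,0.56]}
{"summary": "final ee position (m): 0.081 0.012 0.560"}


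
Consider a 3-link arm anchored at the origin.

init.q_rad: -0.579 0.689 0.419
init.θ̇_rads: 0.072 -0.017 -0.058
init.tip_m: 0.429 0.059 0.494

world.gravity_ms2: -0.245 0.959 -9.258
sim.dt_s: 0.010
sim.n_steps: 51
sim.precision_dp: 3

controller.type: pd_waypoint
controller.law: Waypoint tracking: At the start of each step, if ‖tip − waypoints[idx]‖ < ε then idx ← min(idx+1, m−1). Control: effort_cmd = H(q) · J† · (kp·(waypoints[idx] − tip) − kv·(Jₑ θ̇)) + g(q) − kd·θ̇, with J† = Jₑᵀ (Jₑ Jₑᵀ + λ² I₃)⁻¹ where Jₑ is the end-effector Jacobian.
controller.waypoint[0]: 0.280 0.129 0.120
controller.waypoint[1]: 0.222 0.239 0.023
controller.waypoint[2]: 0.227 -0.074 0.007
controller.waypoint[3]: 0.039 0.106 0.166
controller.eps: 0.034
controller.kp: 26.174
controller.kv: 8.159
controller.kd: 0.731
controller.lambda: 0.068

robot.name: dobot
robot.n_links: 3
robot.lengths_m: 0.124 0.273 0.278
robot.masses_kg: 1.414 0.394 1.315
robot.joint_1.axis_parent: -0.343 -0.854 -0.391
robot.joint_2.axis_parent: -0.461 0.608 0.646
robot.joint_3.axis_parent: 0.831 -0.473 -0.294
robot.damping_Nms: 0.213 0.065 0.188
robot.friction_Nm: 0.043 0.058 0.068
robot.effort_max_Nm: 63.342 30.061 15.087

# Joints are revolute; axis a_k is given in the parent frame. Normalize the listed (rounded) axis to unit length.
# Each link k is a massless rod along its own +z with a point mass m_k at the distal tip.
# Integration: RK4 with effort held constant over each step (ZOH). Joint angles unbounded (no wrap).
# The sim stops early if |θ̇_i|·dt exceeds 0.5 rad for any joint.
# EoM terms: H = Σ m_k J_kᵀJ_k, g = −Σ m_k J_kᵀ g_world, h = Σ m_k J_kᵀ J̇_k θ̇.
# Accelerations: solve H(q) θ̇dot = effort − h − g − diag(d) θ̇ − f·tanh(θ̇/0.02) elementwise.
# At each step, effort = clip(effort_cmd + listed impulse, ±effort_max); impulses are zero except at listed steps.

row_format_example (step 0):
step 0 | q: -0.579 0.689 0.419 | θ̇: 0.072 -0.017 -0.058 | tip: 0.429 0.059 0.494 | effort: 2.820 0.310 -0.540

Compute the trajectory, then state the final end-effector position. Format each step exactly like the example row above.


step 1 | q: -0.578 0.691 0.421 | θ̇: 0.116 0.345 0.405 | tip: 0.429 0.059 0.494 | effort: 3.019 -0.163 -0.812
step 2 | q: -0.577 0.694 0.425 | θ̇: 0.071 0.398 0.366 | tip: 0.429 0.059 0.494 | effort: 3.247 -0.406 -0.696
step 3 | q: -0.577 0.699 0.428 | θ̇: 0.033 0.455 0.349 | tip: 0.429 0.060 0.493 | effort: 3.456 -0.636 -0.604
step 4 | q: -0.576 0.704 0.432 | θ̇: -0.000 0.508 0.336 | tip: 0.429 0.061 0.493 | effort: 3.648 -0.847 -0.522
step 5 | q: -0.577 0.709 0.435 | θ̇: -0.029 0.558 0.329 | tip: 0.430 0.062 0.492 | effort: 3.819 -1.043 -0.450
step 6 | q: -0.577 0.715 0.438 | θ̇: -0.056 0.600 0.318 | tip: 0.431 0.064 0.491 | effort: 3.975 -1.220 -0.381
step 7 | q: -0.578 0.721 0.441 | θ̇: -0.081 0.637 0.308 | tip: 0.431 0.066 0.489 | effort: 4.120 -1.381 -0.316
step 8 | q: -0.579 0.727 0.444 | θ̇: -0.103 0.669 0.298 | tip: 0.432 0.067 0.488 | effort: 4.254 -1.529 -0.257
step 9 | q: -0.580 0.734 0.447 | θ̇: -0.124 0.697 0.290 | tip: 0.433 0.069 0.486 | effort: 4.378 -1.663 -0.204
step 10 | q: -0.581 0.741 0.450 | θ̇: -0.143 0.722 0.284 | tip: 0.434 0.072 0.485 | effort: 4.492 -1.787 -0.156
step 11 | q: -0.583 0.749 0.453 | θ̇: -0.161 0.744 0.278 | tip: 0.435 0.074 0.483 | effort: 4.598 -1.899 -0.112
step 12 | q: -0.584 0.756 0.456 | θ̇: -0.177 0.764 0.274 | tip: 0.436 0.076 0.481 | effort: 4.696 -2.002 -0.073
step 13 | q: -0.586 0.764 0.459 | θ̇: -0.192 0.780 0.271 | tip: 0.437 0.079 0.479 | effort: 4.786 -2.096 -0.037
step 14 | q: -0.588 0.772 0.461 | θ̇: -0.205 0.795 0.268 | tip: 0.438 0.081 0.477 | effort: 4.869 -2.181 -0.005
step 15 | q: -0.590 0.780 0.464 | θ̇: -0.218 0.807 0.267 | tip: 0.439 0.084 0.475 | effort: 4.945 -2.259 0.023
step 16 | q: -0.592 0.788 0.467 | θ̇: -0.229 0.817 0.266 | tip: 0.441 0.086 0.473 | effort: 5.016 -2.330 0.049
step 17 | q: -0.595 0.796 0.469 | θ̇: -0.239 0.826 0.266 | tip: 0.442 0.089 0.471 | effort: 5.081 -2.395 0.071
step 18 | q: -0.597 0.804 0.472 | θ̇: -0.248 0.833 0.267 | tip: 0.443 0.092 0.469 | effort: 5.141 -2.454 0.091
step 19 | q: -0.600 0.813 0.475 | θ̇: -0.256 0.839 0.268 | tip: 0.444 0.095 0.466 | effort: 5.196 -2.507 0.109
step 20 | q: -0.602 0.821 0.477 | θ̇: -0.264 0.844 0.270 | tip: 0.446 0.097 0.464 | effort: 5.246 -2.555 0.125
step 21 | q: -0.605 0.830 0.480 | θ̇: -0.270 0.847 0.272 | tip: 0.447 0.100 0.462 | effort: 5.292 -2.599 0.139
step 22 | q: -0.608 0.838 0.483 | θ̇: -0.276 0.849 0.275 | tip: 0.448 0.103 0.459 | effort: 5.335 -2.638 0.150
step 23 | q: -0.611 0.847 0.485 | θ̇: -0.281 0.851 0.278 | tip: 0.449 0.106 0.457 | effort: 5.374 -2.673 0.161
step 24 | q: -0.613 0.855 0.488 | θ̇: -0.285 0.852 0.281 | tip: 0.450 0.109 0.455 | effort: 5.409 -2.705 0.169
step 25 | q: -0.616 0.864 0.491 | θ̇: -0.289 0.852 0.285 | tip: 0.451 0.111 0.452 | effort: 5.441 -2.733 0.177
step 26 | q: -0.619 0.872 0.494 | θ̇: -0.292 0.851 0.289 | tip: 0.453 0.114 0.450 | effort: 5.470 -2.759 0.183
step 27 | q: -0.622 0.881 0.497 | θ̇: -0.295 0.850 0.294 | tip: 0.454 0.117 0.447 | effort: 5.497 -2.781 0.187
step 28 | q: -0.625 0.889 0.500 | θ̇: -0.297 0.848 0.298 | tip: 0.455 0.120 0.445 | effort: 5.520 -2.801 0.191
step 29 | q: -0.628 0.898 0.503 | θ̇: -0.298 0.846 0.303 | tip: 0.456 0.122 0.442 | effort: 5.542 -2.818 0.194
step 30 | q: -0.631 0.906 0.506 | θ̇: -0.299 0.844 0.308 | tip: 0.457 0.125 0.440 | effort: 5.561 -2.834 0.196
step 31 | q: -0.634 0.914 0.509 | θ̇: -0.300 0.841 0.313 | tip: 0.458 0.128 0.438 | effort: 5.578 -2.847 0.197
step 32 | q: -0.637 0.923 0.512 | θ̇: -0.300 0.837 0.318 | tip: 0.459 0.131 0.435 | effort: 5.593 -2.858 0.197
step 33 | q: -0.640 0.931 0.515 | θ̇: -0.300 0.834 0.324 | tip: 0.460 0.133 0.433 | effort: 5.607 -2.867 0.197
step 34 | q: -0.643 0.940 0.519 | θ̇: -0.299 0.830 0.329 | tip: 0.460 0.136 0.430 | effort: 5.618 -2.875 0.196
step 35 | q: -0.646 0.948 0.522 | θ̇: -0.298 0.826 0.335 | tip: 0.461 0.139 0.428 | effort: 5.628 -2.881 0.195
step 36 | q: -0.649 0.956 0.525 | θ̇: -0.297 0.822 0.340 | tip: 0.462 0.141 0.425 | effort: 5.637 -2.886 0.193
step 37 | q: -0.652 0.964 0.529 | θ̇: -0.295 0.817 0.346 | tip: 0.463 0.144 0.423 | effort: 5.644 -2.889 0.190
step 38 | q: -0.655 0.972 0.532 | θ̇: -0.294 0.813 0.352 | tip: 0.463 0.146 0.420 | effort: 5.650 -2.892 0.187
step 39 | q: -0.658 0.981 0.536 | θ̇: -0.292 0.808 0.358 | tip: 0.464 0.149 0.418 | effort: 5.655 -2.893 0.184
step 40 | q: -0.661 0.989 0.539 | θ̇: -0.289 0.804 0.364 | tip: 0.465 0.151 0.416 | effort: 5.658 -2.893 0.180
step 41 | q: -0.664 0.997 0.543 | θ̇: -0.287 0.799 0.370 | tip: 0.465 0.154 0.413 | effort: 5.661 -2.892 0.177
step 42 | q: -0.666 1.005 0.547 | θ̇: -0.284 0.794 0.376 | tip: 0.466 0.156 0.411 | effort: 5.662 -2.891 0.172
step 43 | q: -0.669 1.012 0.551 | θ̇: -0.281 0.789 0.382 | tip: 0.467 0.158 0.409 | effort: 5.663 -2.888 0.168
step 44 | q: -0.672 1.020 0.554 | θ̇: -0.278 0.784 0.388 | tip: 0.467 0.161 0.406 | effort: 5.662 -2.885 0.163
step 45 | q: -0.675 1.028 0.558 | θ̇: -0.274 0.779 0.394 | tip: 0.468 0.163 0.404 | effort: 5.661 -2.881 0.158
step 46 | q: -0.678 1.036 0.562 | θ̇: -0.271 0.774 0.400 | tip: 0.468 0.165 0.402 | effort: 5.659 -2.876 0.153
step 47 | q: -0.680 1.044 0.566 | θ̇: -0.267 0.769 0.406 | tip: 0.468 0.168 0.399 | effort: 5.657 -2.871 0.148
step 48 | q: -0.683 1.051 0.570 | θ̇: -0.264 0.764 0.412 | tip: 0.469 0.170 0.397 | effort: 5.654 -2.866 0.143
step 49 | q: -0.686 1.059 0.575 | θ̇: -0.260 0.758 0.418 | tip: 0.469 0.172 0.395 | effort: 5.650 -2.860 0.137
step 50 | q: -0.688 1.066 0.579 | θ̇: -0.256 0.753 0.424 | tip: 0.469 0.174 0.393 | effort: 5.645 -2.853 0.131
step 51 | q: -0.691 1.074 0.583 | θ̇: -0.252 0.748 0.430 | tip: 0.470 0.176 0.391
final tip position (m): 0.470 0.176 0.391


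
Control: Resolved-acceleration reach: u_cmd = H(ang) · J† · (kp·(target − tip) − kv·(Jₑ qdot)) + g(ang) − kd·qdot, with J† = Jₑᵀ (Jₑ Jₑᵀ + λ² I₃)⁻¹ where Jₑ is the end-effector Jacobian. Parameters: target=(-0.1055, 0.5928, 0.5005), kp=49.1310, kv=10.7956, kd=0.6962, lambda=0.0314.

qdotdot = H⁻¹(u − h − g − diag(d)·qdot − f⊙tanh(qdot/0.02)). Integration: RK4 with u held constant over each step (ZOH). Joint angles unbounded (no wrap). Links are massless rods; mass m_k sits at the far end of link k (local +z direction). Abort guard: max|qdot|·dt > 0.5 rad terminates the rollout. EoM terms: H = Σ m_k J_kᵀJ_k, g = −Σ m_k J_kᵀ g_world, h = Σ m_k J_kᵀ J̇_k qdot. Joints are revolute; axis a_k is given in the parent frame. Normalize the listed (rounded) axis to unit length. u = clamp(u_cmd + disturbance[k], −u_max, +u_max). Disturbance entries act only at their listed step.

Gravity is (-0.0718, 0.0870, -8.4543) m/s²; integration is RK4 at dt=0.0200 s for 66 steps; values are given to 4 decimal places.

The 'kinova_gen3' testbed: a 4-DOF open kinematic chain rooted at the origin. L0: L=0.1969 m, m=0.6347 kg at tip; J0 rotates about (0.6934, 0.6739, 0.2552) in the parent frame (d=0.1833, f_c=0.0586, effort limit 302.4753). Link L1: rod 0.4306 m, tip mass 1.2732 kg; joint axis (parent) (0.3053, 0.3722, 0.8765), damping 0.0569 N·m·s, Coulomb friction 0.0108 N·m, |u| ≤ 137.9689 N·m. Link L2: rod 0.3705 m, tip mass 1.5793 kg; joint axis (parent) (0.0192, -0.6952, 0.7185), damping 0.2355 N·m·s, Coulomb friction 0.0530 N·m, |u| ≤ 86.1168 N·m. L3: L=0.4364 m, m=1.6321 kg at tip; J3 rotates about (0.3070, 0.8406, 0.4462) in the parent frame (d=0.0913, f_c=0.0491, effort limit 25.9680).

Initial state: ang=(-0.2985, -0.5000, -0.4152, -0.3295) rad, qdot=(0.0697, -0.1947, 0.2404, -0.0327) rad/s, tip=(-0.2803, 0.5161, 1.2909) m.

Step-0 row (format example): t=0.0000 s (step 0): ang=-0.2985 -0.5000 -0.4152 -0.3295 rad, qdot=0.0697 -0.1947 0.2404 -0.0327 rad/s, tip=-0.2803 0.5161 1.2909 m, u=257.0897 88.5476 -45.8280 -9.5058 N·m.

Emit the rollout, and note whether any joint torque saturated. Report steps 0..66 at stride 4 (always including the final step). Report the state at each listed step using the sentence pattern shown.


t=0.0800 s (step 4): ang=0.0284 -0.5111 -0.0913 -1.0908 rad, qdot=4.5579 -1.0353 4.2146 -10.3016 rad/s, tip=-0.2504 0.4787 1.1699 m, u=-61.7553 -25.8227 5.0227 3.1040 N·m.
t=0.1600 s (step 8): ang=0.2692 -0.5904 0.1707 -1.7064 rad, qdot=1.7979 -1.1105 2.6939 -5.6753 rad/s, tip=-0.1790 0.4060 0.9783 m, u=-48.4082 -18.1265 2.3876 8.1738 N·m.
t=0.2400 s (step 12): ang=0.3495 -0.6930 0.3599 -2.0513 rad, qdot=0.3308 -1.4026 2.0312 -3.1274 rad/s, tip=-0.1256 0.4014 0.8320 m, u=-21.3883 -4.3875 -0.9261 7.9896 N·m.
t=0.3200 s (step 16): ang=0.3379 -0.8013 0.4912 -2.2315 rad, qdot=-0.5348 -1.2524 1.2420 -1.4898 rad/s, tip=-0.0988 0.4366 0.7284 m, u=-0.1448 4.7208 -3.6850 5.0036 N·m.
t=0.4000 s (step 20): ang=0.2774 -0.8862 0.5625 -2.3109 rad, qdot=-0.9030 -0.8625 0.5880 -0.5901 rad/s, tip=-0.0920 0.4845 0.6540 m, u=13.3815 9.3703 -5.7924 2.1941 N·m.
t=0.4800 s (step 24): ang=0.2039 -0.9404 0.5942 -2.3404 rad, qdot=-0.8878 -0.5122 0.2511 -0.2015 rad/s, tip=-0.0948 0.5283 0.5987 m, u=19.9030 10.8941 -7.1217 0.4695 N·m.
t=0.5600 s (step 28): ang=0.1404 -0.9714 0.6084 -2.3503 rad, qdot=-0.6830 -0.2826 0.1262 -0.0719 rad/s, tip=-0.0999 0.5607 0.5582 m, u=21.6462 10.7391 -7.6724 -0.3543 N·m.
t=0.6400 s (step 32): ang=0.0955 -0.9883 0.6167 -2.3545 rad, qdot=-0.4420 -0.1520 0.0866 -0.0402 rad/s, tip=-0.1042 0.5814 0.5307 m, u=20.8585 9.9283 -7.6587 -0.6468 N·m.
t=0.7200 s (step 36): ang=0.0685 -0.9973 0.6229 -2.3575 rad, qdot=-0.2422 -0.0811 0.0688 -0.0345 rad/s, tip=-0.1068 0.5929 0.5138 m, u=19.1212 9.0088 -7.3620 -0.6845 N·m.
t=0.8000 s (step 40): ang=0.0550 -1.0022 0.6278 -2.3601 rad, qdot=-0.1049 -0.0430 0.0541 -0.0304 rad/s, tip=-0.1080 0.5981 0.5047 m, u=17.3321 8.2208 -6.9993 -0.6275 N·m.
t=0.8800 s (step 44): ang=0.0502 -1.0047 0.6316 -2.3623 rad, qdot=-0.0236 -0.0229 0.0409 -0.0244 rad/s, tip=-0.1082 0.5998 0.5006 m, u=15.8855 7.6401 -6.6868 -0.5513 N·m.
t=0.9600 s (step 48): ang=0.0500 -1.0059 0.6342 -2.3642 rad, qdot=0.0116 -0.0067 0.0252 -0.0229 rad/s, tip=-0.1079 0.5995 0.4995 m, u=14.8767 7.2529 -6.4543 -0.4852 N·m.
t=1.0400 s (step 52): ang=0.0514 -1.0060 0.6358 -2.3660 rad, qdot=0.0216 0.0022 0.0158 -0.0215 rad/s, tip=-0.1075 0.5986 0.4997 m, u=14.3038 7.0358 -6.3237 -0.4468 N·m.
t=1.1200 s (step 56): ang=0.0532 -1.0057 0.6369 -2.3676 rad, qdot=0.0217 0.0041 0.0126 -0.0184 rad/s, tip=-0.1070 0.5975 0.5004 m, u=14.0273 6.9352 -6.2662 -0.4295 N·m.
t=1.2000 s (step 60): ang=0.0548 -1.0054 0.6379 -2.3689 rad, qdot=0.0176 0.0035 0.0112 -0.0153 rad/s, tip=-0.1067 0.5965 0.5010 m, u=13.9160 6.8994 -6.2457 -0.4235 N·m.
t=1.2800 s (step 64): ang=0.0560 -1.0052 0.6387 -2.3700 rad, qdot=0.0127 0.0022 0.0104 -0.0127 rad/s, tip=-0.1065 0.5958 0.5014 m, u=13.8891 6.8961 -6.2431 -0.4235 N·m.
t=1.3200 s (step 66): ang=0.0564 -1.0051 0.6391 -2.3705 rad, qdot=0.0105 0.0014 0.0101 -0.0116 rad/s, tip=-0.1064 0.5955 0.5015 m.
any joint saturated: no


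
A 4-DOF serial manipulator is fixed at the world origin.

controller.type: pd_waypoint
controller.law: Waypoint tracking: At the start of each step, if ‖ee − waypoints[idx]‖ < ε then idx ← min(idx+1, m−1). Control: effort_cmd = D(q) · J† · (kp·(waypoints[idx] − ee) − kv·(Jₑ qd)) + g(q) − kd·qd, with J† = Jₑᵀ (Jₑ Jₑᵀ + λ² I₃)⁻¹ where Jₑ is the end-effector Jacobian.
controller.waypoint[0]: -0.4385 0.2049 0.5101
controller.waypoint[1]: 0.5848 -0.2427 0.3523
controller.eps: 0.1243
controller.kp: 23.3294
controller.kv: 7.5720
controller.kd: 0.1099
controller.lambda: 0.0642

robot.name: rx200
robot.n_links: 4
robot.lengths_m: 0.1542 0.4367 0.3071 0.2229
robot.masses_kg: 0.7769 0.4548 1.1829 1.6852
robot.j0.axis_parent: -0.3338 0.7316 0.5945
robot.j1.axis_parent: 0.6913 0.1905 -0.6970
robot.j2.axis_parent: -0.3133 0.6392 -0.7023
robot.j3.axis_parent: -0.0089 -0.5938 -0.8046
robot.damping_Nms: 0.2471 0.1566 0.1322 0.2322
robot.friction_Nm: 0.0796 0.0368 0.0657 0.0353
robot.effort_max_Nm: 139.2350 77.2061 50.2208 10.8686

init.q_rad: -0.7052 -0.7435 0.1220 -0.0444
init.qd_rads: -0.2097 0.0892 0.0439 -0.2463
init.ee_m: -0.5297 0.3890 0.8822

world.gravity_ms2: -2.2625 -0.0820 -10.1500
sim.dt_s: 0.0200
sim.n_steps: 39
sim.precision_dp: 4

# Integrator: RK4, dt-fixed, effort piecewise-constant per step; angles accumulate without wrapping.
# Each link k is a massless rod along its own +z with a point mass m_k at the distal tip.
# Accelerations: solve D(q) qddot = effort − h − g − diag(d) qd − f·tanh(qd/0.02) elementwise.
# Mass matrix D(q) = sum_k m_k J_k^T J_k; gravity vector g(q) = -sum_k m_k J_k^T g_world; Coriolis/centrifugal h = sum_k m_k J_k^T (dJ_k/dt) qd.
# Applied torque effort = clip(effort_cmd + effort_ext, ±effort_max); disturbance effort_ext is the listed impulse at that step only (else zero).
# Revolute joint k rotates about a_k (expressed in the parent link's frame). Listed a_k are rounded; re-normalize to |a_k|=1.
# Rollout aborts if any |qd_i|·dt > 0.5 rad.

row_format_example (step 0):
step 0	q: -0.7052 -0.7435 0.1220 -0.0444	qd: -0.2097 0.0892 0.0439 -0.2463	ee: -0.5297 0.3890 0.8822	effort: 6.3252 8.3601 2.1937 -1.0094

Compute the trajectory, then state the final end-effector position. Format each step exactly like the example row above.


step 1	q: -0.7128 -0.7411 0.1257 -0.0495	qd: -0.5391 0.1490 0.3007 -0.2847	ee: -0.5309 0.3881 0.8819	effort: 6.8024 8.5003 2.4912 -1.1021
step 2	q: -0.7263 -0.7377 0.1334 -0.0564	qd: -0.8017 0.1848 0.4639 -0.4125	ee: -0.5330 0.3872 0.8809	effort: 7.1649 8.5030 2.7945 -1.1822
step 3	q: -0.7448 -0.7337 0.1444 -0.0658	qd: -1.0441 0.2142 0.6203 -0.5304	ee: -0.5357 0.3862 0.8794	effort: 7.4509 8.3808 3.1018 -1.2614
step 4	q: -0.7681 -0.7291 0.1585 -0.0775	qd: -1.2807 0.2389 0.7852 -0.6474	ee: -0.5391 0.3852 0.8773	effort: 7.6747 8.1237 3.4129 -1.3379
step 5	q: -0.7962 -0.7241 0.1762 -0.0915	qd: -1.5204 0.2578 0.9681 -0.7693	ee: -0.5431 0.3841 0.8747	effort: 7.8559 7.7207 3.7304 -1.4106
step 6	q: -0.8292 -0.7188 0.1978 -0.1080	qd: -1.7674 0.2682 1.1739 -0.8984	ee: -0.5475 0.3828 0.8715	effort: 8.0234 7.1622 4.0592 -1.4790
step 7	q: -0.8672 -0.7134 0.2238 -0.1271	qd: -2.0213 0.2659 1.4030 -1.0346	ee: -0.5523 0.3814 0.8678	effort: 8.2177 6.4449 4.4048 -1.5423
step 8	q: -0.9103 -0.7083 0.2546 -0.1490	qd: -2.2773 0.2458 1.6507 -1.1750	ee: -0.5573 0.3797 0.8634	effort: 8.4883 5.5763 4.7714 -1.5996
step 9	q: -0.9584 -0.7038 0.2903 -0.1737	qd: -2.5259 0.2032 1.9074 -1.3139	ee: -0.5625 0.3778 0.8583	effort: 8.8824 4.5776 5.1566 -1.6488
step 10	q: -1.0112 -0.7004 0.3312 -0.2011	qd: -2.7542 0.1355 2.1594 -1.4435	ee: -0.5677 0.3755 0.8523	effort: 9.4283 3.4821 5.5469 -1.6871
step 11	q: -1.0683 -0.6985 0.3768 -0.2309	qd: -2.9491 0.0431 2.3918 -1.5554	ee: -0.5729 0.3729 0.8455	effort: 10.1203 2.3282 5.9156 -1.7104
step 12	q: -1.1288 -0.6988 0.4267 -0.2627	qd: -3.1001 -0.0690 2.5934 -1.6388	ee: -0.5779 0.3700 0.8378	effort: 10.9172 1.1441 6.2264 -1.7145
step 13	q: -1.1918 -0.7014 0.4801 -0.2961	qd: -3.2001 -0.1949 2.7530 -1.6973	ee: -0.5827 0.3667 0.8292	effort: 11.7515 -0.0379 6.4409 -1.6947
step 14	q: -1.2562 -0.7067 0.5362 -0.3304	qd: -3.2497 -0.3273 2.8710 -1.7270	ee: -0.5871 0.3632 0.8196	effort: 12.5544 -1.1933 6.5290 -1.6490
step 15	q: -1.3212 -0.7146 0.5943 -0.3651	qd: -3.2530 -0.4596 2.9511 -1.7302	ee: -0.5910 0.3595 0.8093	effort: 13.2689 -2.3072 6.4740 -1.5773
step 16	q: -1.3857 -0.7250 0.6535 -0.3998	qd: -3.2167 -0.5868 2.9987 -1.7118	ee: -0.5944 0.3556 0.7983	effort: 13.8579 -3.3671 6.2733 -1.4808
step 17	q: -1.4492 -0.7379 0.7134 -0.4340	qd: -3.1480 -0.7057 3.0205 -1.6771	ee: -0.5972 0.3517 0.7868	effort: 14.3043 -4.3616 5.9359 -1.3625
step 18	q: -1.5111 -0.7531 0.7734 -0.4675	qd: -3.0536 -0.8147 3.0225 -1.6311	ee: -0.5993 0.3477 0.7749	effort: 14.6058 -5.2804 5.4788 -1.2259
step 19	q: -1.5709 -0.7704 0.8334 -0.5000	qd: -2.9395 -0.9131 3.0097 -1.5779	ee: -0.6008 0.3437 0.7627	effort: 14.7704 -6.1150 4.9231 -1.0751
step 20	q: -1.6283 -0.7895 0.8929 -0.5315	qd: -2.8103 -1.0007 2.9862 -1.5207	ee: -0.6015 0.3398 0.7505	effort: 14.8120 -6.8593 4.2916 -0.9141
step 21	q: -1.6830 -0.8102 0.9519 -0.5618	qd: -2.6700 -1.0779 2.9551 -1.4620	ee: -0.6015 0.3359 0.7382	effort: 14.7472 -7.5095 3.6064 -0.7466
step 22	q: -1.7348 -0.8324 1.0103 -0.5910	qd: -2.5212 -1.1451 2.9187 -1.4034	ee: -0.6008 0.3320 0.7262	effort: 14.5930 -8.0648 2.8879 -0.5762
step 23	q: -1.7835 -0.8558 1.0678 -0.6190	qd: -2.3664 -1.2029 2.8787 -1.3461	ee: -0.5994 0.3282 0.7143	effort: 14.3663 -8.5263 2.1543 -0.4056
step 24	q: -1.8292 -0.8803 1.1245 -0.6459	qd: -2.2073 -1.2516 2.8363 -1.2910	ee: -0.5974 0.3245 0.7028	effort: 14.0824 -8.8972 1.4211 -0.2373
step 25	q: -1.8716 -0.9057 1.1804 -0.6717	qd: -2.0451 -1.2917 2.7925 -1.2385	ee: -0.5948 0.3208 0.6917	effort: 13.7554 -9.1822 0.7013 -0.0733
step 26	q: -1.9108 -0.9317 1.2354 -0.6965	qd: -1.8810 -1.3236 2.7480 -1.1890	ee: -0.5916 0.3172 0.6810	effort: 13.3976 -9.3873 0.0052 0.0848
step 27	q: -1.9467 -0.9584 1.2895 -0.7204	qd: -1.7159 -1.3477 2.7031 -1.1427	ee: -0.5880 0.3136 0.6707	effort: 13.0198 -9.5188 -0.6591 0.2358
step 28	q: -1.9793 -0.9854 1.3427 -0.7433	qd: -1.5504 -1.3644 2.6582 -1.0998	ee: -0.5839 0.3101 0.6610	effort: 12.6312 -9.5838 -1.2856 0.3789
step 29	q: -2.0087 -1.0127 1.3951 -0.7654	qd: -1.3852 -1.3740 2.6135 -1.0604	ee: -0.5794 0.3065 0.6518	effort: 12.2397 -9.5892 -1.8701 0.5134
step 30	q: -2.0347 -1.0401 1.4465 -0.7868	qd: -1.2210 -1.3768 2.5689 -1.0247	ee: -0.5747 0.3031 0.6431	effort: 11.8516 -9.5420 -2.4100 0.6390
step 31	q: -2.0575 -1.0675 1.4970 -0.8074	qd: -1.0584 -1.3732 2.5243 -0.9928	ee: -0.5697 0.2997 0.6349	effort: 11.4724 -9.4488 -2.9038 0.7556
step 32	q: -2.0770 -1.0948 1.5467 -0.8275	qd: -0.8980 -1.3633 2.4793 -0.9648	ee: -0.5644 0.2963 0.6272	effort: 11.1063 -9.3160 -3.3514 0.8630
step 33	q: -2.0934 -1.1218 1.5955 -0.8470	qd: -0.7408 -1.3476 2.4335 -0.9410	ee: -0.5591 0.2930 0.6200	effort: 10.7568 -9.1492 -3.7533 0.9614
step 34	q: -2.1067 -1.1484 1.6433 -0.8660	qd: -0.5875 -1.3261 2.3860 -0.9214	ee: -0.5537 0.2898 0.6133	effort: 10.4262 -8.9540 -4.1108 1.0510
step 35	q: -2.1169 -1.1746 1.6901 -0.8847	qd: -0.4391 -1.2992 2.3361 -0.9060	ee: -0.5482 0.2866 0.6071	effort: 10.1165 -8.7352 -4.4257 1.1318
step 36	q: -2.1243 -1.2001 1.7359 -0.9032	qd: -0.2967 -1.2670 2.2825 -0.8948	ee: -0.5427 0.2836 0.6013	effort: 9.8288 -8.4972 -4.7002 1.2043
step 37	q: -2.1289 -1.2250 1.7807 -0.9214	qd: -0.1618 -1.2295 2.2239 -0.8877	ee: -0.5373 0.2806 0.5959	effort: 9.5638 -8.2442 -4.9369 1.2686
step 38	q: -2.1309 -1.2490 1.8241 -0.9395	qd: -0.0358 -1.1870 2.1589 -0.8842	ee: -0.5320 0.2778 0.5909	effort: 9.3216 -7.9800 -5.1384 1.3250
step 39	q: -2.1306 -1.2722 1.8662 -0.9576	qd: 0.0710 -1.1384 2.0771 -0.8950	ee: -0.5268 0.2752 0.5864
final ee position (m): -0.5268 0.2752 0.5864


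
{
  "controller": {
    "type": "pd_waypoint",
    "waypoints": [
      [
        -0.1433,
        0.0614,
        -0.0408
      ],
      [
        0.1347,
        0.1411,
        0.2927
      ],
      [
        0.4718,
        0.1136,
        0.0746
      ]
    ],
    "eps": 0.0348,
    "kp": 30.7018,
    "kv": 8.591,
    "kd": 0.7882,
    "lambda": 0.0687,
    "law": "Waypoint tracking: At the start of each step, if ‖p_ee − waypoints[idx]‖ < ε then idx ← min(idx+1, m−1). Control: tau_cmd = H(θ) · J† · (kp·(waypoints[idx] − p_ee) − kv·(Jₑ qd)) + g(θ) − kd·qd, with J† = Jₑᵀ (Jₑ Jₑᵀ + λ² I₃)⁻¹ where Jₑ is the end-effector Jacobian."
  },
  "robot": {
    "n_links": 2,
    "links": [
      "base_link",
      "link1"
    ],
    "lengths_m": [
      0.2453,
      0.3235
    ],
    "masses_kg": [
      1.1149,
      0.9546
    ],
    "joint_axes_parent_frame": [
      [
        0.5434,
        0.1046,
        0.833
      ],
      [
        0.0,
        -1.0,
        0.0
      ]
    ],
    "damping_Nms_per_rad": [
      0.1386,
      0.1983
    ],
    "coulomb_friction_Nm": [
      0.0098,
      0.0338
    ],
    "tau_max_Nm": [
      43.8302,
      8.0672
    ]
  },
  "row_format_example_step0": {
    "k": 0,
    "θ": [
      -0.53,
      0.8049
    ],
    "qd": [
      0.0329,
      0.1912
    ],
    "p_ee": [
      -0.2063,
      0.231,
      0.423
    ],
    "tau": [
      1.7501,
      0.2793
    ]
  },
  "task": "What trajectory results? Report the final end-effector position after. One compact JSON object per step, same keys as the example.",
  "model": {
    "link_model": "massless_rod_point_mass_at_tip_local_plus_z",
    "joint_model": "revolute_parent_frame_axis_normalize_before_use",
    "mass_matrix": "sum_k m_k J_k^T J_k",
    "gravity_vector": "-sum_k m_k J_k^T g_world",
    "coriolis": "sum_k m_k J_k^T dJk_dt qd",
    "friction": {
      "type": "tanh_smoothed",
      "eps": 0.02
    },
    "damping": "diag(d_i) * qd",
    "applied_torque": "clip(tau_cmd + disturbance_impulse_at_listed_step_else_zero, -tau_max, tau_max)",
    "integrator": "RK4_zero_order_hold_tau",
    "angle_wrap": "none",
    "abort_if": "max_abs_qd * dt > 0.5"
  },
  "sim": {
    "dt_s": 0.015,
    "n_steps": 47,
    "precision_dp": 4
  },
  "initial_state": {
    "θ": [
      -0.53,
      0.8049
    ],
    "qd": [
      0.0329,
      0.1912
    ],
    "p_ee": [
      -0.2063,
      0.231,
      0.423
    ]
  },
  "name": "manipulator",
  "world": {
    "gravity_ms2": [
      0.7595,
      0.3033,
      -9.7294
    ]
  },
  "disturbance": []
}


{"k":1,"\u03b8":[-0.5295,0.8104],"qd":[0.0355,0.5444],"p_ee":[-0.2075,0.2309,0.4217],"tau":[1.792,-0.2953]}
{"k":2,"\u03b8":[-0.529,0.8205],"qd":[0.0337,0.8037],"p_ee":[-0.2096,0.2309,0.4192],"tau":[1.8339,-0.725]}
{"k":3,"\u03b8":[-0.5285,0.834],"qd":[0.0294,0.9946],"p_ee":[-0.2124,0.231,0.4159],"tau":[1.874,-1.0491]}
{"k":4,"\u03b8":[-0.5281,0.85],"qd":[0.024,1.1357],"p_ee":[-0.2156,0.2312,0.4119],"tau":[1.9114,-1.2964]}
{"k":5,"\u03b8":[-0.5278,0.8678],"qd":[0.0182,1.2404],"p_ee":[-0.2191,0.2314,0.4073],"tau":[1.9454,-1.4876]}
{"k":6,"\u03b8":[-0.5275,0.887],"qd":[0.0125,1.3184],"p_ee":[-0.2228,0.2315,0.4023],"tau":[1.9758,-1.6379]}
{"k":7,"\u03b8":[-0.5274,0.9072],"qd":[0.0073,1.3769],"p_ee":[-0.2265,0.2317,0.397],"tau":[2.0026,-1.758]}
{"k":8,"\u03b8":[-0.5273,0.9282],"qd":[0.0026,1.4209],"p_ee":[-0.2303,0.2318,0.3913],"tau":[2.026,-1.856]}
{"k":9,"\u03b8":[-0.5273,0.9498],"qd":[-0.0014,1.4541],"p_ee":[-0.2341,0.2319,0.3855],"tau":[2.0461,-1.9376]}
{"k":10,"\u03b8":[-0.5274,0.9718],"qd":[-0.0047,1.4794],"p_ee":[-0.2378,0.232,0.3794],"tau":[2.0632,-2.0069]}
{"k":11,"\u03b8":[-0.5275,0.9941],"qd":[-0.0076,1.4985],"p_ee":[-0.2415,0.2319,0.3732],"tau":[2.0779,-2.067]}
{"k":12,"\u03b8":[-0.5276,1.0167],"qd":[-0.0099,1.5129],"p_ee":[-0.245,0.2318,0.3668],"tau":[2.0902,-2.12]}
{"k":13,"\u03b8":[-0.5277,1.0394],"qd":[-0.0119,1.5237],"p_ee":[-0.2485,0.2317,0.3603],"tau":[2.1005,-2.1674]}
{"k":14,"\u03b8":[-0.5279,1.0624],"qd":[-0.0135,1.5316],"p_ee":[-0.2519,0.2314,0.3537],"tau":[2.109,-2.2105]}
{"k":15,"\u03b8":[-0.5281,1.0854],"qd":[-0.0148,1.5372],"p_ee":[-0.2551,0.2311,0.347],"tau":[2.1159,-2.25]}
{"k":16,"\u03b8":[-0.5284,1.1084],"qd":[-0.0158,1.5408],"p_ee":[-0.2582,0.2307,0.3402],"tau":[2.1213,-2.2865]}
{"k":17,"\u03b8":[-0.5286,1.1316],"qd":[-0.0167,1.5427],"p_ee":[-0.2612,0.2302,0.3333],"tau":[2.1254,-2.3205]}
{"k":18,"\u03b8":[-0.5289,1.1547],"qd":[-0.0174,1.5432],"p_ee":[-0.264,0.2296,0.3264],"tau":[2.1283,-2.3523]}
{"k":19,"\u03b8":[-0.5291,1.1778],"qd":[-0.0179,1.5424],"p_ee":[-0.2667,0.229,0.3194],"tau":[2.13,-2.382]}
{"k":20,"\u03b8":[-0.5294,1.201],"qd":[-0.0184,1.5404],"p_ee":[-0.2692,0.2283,0.3124],"tau":[2.1307,-2.4098]}
{"k":21,"\u03b8":[-0.5297,1.224],"qd":[-0.0187,1.5374],"p_ee":[-0.2716,0.2274,0.3054],"tau":[2.1304,-2.4359]}
{"k":22,"\u03b8":[-0.53,1.2471],"qd":[-0.019,1.5334],"p_ee":[-0.2738,0.2266,0.2983],"tau":[2.1291,-2.4602]}
{"k":23,"\u03b8":[-0.5303,1.27],"qd":[-0.0192,1.5283],"p_ee":[-0.2759,0.2256,0.2912],"tau":[2.127,-2.4829]}
{"k":24,"\u03b8":[-0.5306,1.2929],"qd":[-0.0194,1.5224],"p_ee":[-0.2778,0.2245,0.2842],"tau":[2.1241,-2.504]}
{"k":25,"\u03b8":[-0.5308,1.3157],"qd":[-0.0195,1.5156],"p_ee":[-0.2796,0.2234,0.2771],"tau":[2.1203,-2.5235]}
{"k":26,"\u03b8":[-0.5311,1.3384],"qd":[-0.0197,1.508],"p_ee":[-0.2812,0.2222,0.27],"tau":[2.1158,-2.5415]}
{"k":27,"\u03b8":[-0.5314,1.3609],"qd":[-0.0197,1.4996],"p_ee":[-0.2827,0.2209,0.263],"tau":[2.1106,-2.5579]}
{"k":28,"\u03b8":[-0.5317,1.3833],"qd":[-0.0198,1.4903],"p_ee":[-0.284,0.2196,0.256],"tau":[2.1047,-2.5728]}
{"k":29,"\u03b8":[-0.532,1.4056],"qd":[-0.0198,1.4803],"p_ee":[-0.2852,0.2182,0.249],"tau":[2.0982,-2.5862]}
{"k":30,"\u03b8":[-0.5323,1.4277],"qd":[-0.0199,1.4696],"p_ee":[-0.2862,0.2167,0.242],"tau":[2.091,-2.5981]}
{"k":31,"\u03b8":[-0.5326,1.4497],"qd":[-0.0199,1.4582],"p_ee":[-0.2871,0.2152,0.2351],"tau":[2.0832,-2.6085]}
{"k":32,"\u03b8":[-0.5329,1.4715],"qd":[-0.0199,1.4461],"p_ee":[-0.2878,0.2136,0.2283],"tau":[2.0749,-2.6175]}
{"k":33,"\u03b8":[-0.5332,1.4931],"qd":[-0.0199,1.4334],"p_ee":[-0.2884,0.212,0.2215],"tau":[2.066,-2.625]}
{"k":34,"\u03b8":[-0.5335,1.5145],"qd":[-0.0198,1.4201],"p_ee":[-0.2888,0.2103,0.2148],"tau":[2.0567,-2.6311]}
{"k":35,"\u03b8":[-0.5338,1.5357],"qd":[-0.0198,1.4061],"p_ee":[-0.2891,0.2085,0.2082],"tau":[2.0468,-2.6359]}
{"k":36,"\u03b8":[-0.5341,1.5567],"qd":[-0.0198,1.3916],"p_ee":[-0.2893,0.2068,0.2016],"tau":[2.0365,-2.6393]}
{"k":37,"\u03b8":[-0.5344,1.5774],"qd":[-0.0197,1.3766],"p_ee":[-0.2893,0.2049,0.1951],"tau":[2.0257,-2.6414]}
{"k":38,"\u03b8":[-0.5347,1.5979],"qd":[-0.0196,1.3611],"p_ee":[-0.2892,0.2031,0.1887],"tau":[2.0146,-2.6422]}
{"k":39,"\u03b8":[-0.535,1.6182],"qd":[-0.0196,1.3452],"p_ee":[-0.289,0.2012,0.1824],"tau":[2.0031,-2.6418]}
{"k":40,"\u03b8":[-0.5353,1.6383],"qd":[-0.0195,1.3288],"p_ee":[-0.2887,0.1992,0.1763],"tau":[1.9913,-2.6402]}
{"k":41,"\u03b8":[-0.5356,1.6581],"qd":[-0.0194,1.312],"p_ee":[-0.2883,0.1973,0.1702],"tau":[1.9791,-2.6374]}
{"k":42,"\u03b8":[-0.5359,1.6777],"qd":[-0.0193,1.2949],"p_ee":[-0.2878,0.1953,0.1642],"tau":[1.9667,-2.6335]}
{"k":43,"\u03b8":[-0.5362,1.697],"qd":[-0.0191,1.2774],"p_ee":[-0.2871,0.1933,0.1583],"tau":[1.954,-2.6286]}
{"k":44,"\u03b8":[-0.5365,1.716],"qd":[-0.019,1.2596],"p_ee":[-0.2864,0.1913,0.1525],"tau":[1.941,-2.6226]}
{"k":45,"\u03b8":[-0.5368,1.7347],"qd":[-0.0189,1.2415],"p_ee":[-0.2856,0.1892,0.1468],"tau":[1.9279,-2.6156]}
{"k":46,"\u03b8":[-0.537,1.7532],"qd":[-0.0187,1.2233],"p_ee":[-0.2847,0.1872,0.1413],"tau":[1.9145,-2.6077]}
{"k":47,"\u03b8":[-0.5373,1.7714],"qd":[-0.0185,1.2047],"p_ee":[-0.2837,0.1851,0.1358]}
{"summary": "final p_ee position (m): -0.2837 0.1851 0.1358"}
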